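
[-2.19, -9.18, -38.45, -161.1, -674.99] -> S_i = -2.19*4.19^i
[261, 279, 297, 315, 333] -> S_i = 261 + 18*i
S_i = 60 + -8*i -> [60, 52, 44, 36, 28]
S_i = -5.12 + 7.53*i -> [-5.12, 2.41, 9.94, 17.47, 25.0]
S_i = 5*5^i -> [5, 25, 125, 625, 3125]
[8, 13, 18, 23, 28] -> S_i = 8 + 5*i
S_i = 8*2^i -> [8, 16, 32, 64, 128]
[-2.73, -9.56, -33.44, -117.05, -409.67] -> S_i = -2.73*3.50^i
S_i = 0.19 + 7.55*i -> [0.19, 7.74, 15.29, 22.84, 30.39]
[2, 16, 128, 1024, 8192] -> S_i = 2*8^i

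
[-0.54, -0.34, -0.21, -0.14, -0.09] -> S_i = -0.54*0.63^i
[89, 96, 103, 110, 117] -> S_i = 89 + 7*i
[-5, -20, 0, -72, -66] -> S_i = Random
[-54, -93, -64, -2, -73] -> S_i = Random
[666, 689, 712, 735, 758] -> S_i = 666 + 23*i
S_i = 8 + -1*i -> [8, 7, 6, 5, 4]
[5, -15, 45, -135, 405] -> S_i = 5*-3^i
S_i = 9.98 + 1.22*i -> [9.98, 11.2, 12.42, 13.64, 14.86]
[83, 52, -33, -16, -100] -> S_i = Random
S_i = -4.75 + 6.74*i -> [-4.75, 1.99, 8.73, 15.47, 22.21]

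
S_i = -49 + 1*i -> [-49, -48, -47, -46, -45]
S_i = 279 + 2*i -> [279, 281, 283, 285, 287]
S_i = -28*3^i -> [-28, -84, -252, -756, -2268]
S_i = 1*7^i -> [1, 7, 49, 343, 2401]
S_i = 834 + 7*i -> [834, 841, 848, 855, 862]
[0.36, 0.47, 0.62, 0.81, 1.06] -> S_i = 0.36*1.31^i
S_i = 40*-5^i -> [40, -200, 1000, -5000, 25000]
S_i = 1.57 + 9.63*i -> [1.57, 11.2, 20.83, 30.46, 40.09]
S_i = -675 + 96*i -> [-675, -579, -483, -387, -291]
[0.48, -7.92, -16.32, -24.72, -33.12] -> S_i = 0.48 + -8.40*i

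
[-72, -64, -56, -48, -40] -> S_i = -72 + 8*i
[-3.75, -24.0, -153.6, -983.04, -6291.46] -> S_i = -3.75*6.40^i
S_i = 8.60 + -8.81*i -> [8.6, -0.21, -9.02, -17.83, -26.64]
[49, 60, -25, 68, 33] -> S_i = Random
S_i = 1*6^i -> [1, 6, 36, 216, 1296]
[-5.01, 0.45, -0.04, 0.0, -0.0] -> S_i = -5.01*(-0.09)^i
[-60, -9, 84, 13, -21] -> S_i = Random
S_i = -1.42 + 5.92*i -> [-1.42, 4.5, 10.42, 16.34, 22.26]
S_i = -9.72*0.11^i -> [-9.72, -1.07, -0.12, -0.01, -0.0]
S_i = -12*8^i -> [-12, -96, -768, -6144, -49152]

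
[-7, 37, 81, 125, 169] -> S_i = -7 + 44*i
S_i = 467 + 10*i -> [467, 477, 487, 497, 507]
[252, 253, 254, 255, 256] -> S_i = 252 + 1*i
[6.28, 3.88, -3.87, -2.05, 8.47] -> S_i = Random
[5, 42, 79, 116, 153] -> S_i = 5 + 37*i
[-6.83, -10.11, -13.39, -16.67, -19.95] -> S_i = -6.83 + -3.28*i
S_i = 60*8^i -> [60, 480, 3840, 30720, 245760]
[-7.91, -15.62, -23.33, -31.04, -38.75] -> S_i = -7.91 + -7.71*i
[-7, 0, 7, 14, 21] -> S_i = -7 + 7*i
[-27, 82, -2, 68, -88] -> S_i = Random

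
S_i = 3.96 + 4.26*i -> [3.96, 8.22, 12.48, 16.74, 21.0]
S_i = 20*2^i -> [20, 40, 80, 160, 320]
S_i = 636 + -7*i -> [636, 629, 622, 615, 608]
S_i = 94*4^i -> [94, 376, 1504, 6016, 24064]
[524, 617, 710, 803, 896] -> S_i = 524 + 93*i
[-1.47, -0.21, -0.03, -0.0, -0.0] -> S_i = -1.47*0.14^i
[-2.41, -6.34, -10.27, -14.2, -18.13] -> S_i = -2.41 + -3.93*i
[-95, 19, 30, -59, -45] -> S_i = Random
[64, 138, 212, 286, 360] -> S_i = 64 + 74*i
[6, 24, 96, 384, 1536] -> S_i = 6*4^i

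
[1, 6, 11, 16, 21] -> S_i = 1 + 5*i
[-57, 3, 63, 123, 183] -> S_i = -57 + 60*i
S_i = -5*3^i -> [-5, -15, -45, -135, -405]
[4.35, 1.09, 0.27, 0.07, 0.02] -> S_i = 4.35*0.25^i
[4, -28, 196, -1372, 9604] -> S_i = 4*-7^i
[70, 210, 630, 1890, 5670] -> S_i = 70*3^i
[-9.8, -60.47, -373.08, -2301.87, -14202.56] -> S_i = -9.80*6.17^i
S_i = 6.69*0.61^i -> [6.69, 4.08, 2.49, 1.52, 0.93]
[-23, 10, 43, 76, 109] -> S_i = -23 + 33*i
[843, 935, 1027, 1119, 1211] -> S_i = 843 + 92*i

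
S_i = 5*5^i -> [5, 25, 125, 625, 3125]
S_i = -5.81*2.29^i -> [-5.81, -13.3, -30.47, -69.77, -159.78]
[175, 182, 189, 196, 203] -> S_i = 175 + 7*i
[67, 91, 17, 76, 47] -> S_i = Random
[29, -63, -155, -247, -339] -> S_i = 29 + -92*i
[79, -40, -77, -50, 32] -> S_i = Random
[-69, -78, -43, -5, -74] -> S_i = Random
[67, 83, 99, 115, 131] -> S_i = 67 + 16*i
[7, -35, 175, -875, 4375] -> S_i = 7*-5^i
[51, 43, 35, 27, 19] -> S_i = 51 + -8*i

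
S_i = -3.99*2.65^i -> [-3.99, -10.57, -28.02, -74.25, -196.77]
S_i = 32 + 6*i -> [32, 38, 44, 50, 56]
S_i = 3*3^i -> [3, 9, 27, 81, 243]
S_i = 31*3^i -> [31, 93, 279, 837, 2511]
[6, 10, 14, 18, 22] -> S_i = 6 + 4*i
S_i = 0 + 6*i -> [0, 6, 12, 18, 24]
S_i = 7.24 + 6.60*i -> [7.24, 13.84, 20.44, 27.04, 33.64]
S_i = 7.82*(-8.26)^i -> [7.82, -64.59, 533.54, -4407.04, 36402.14]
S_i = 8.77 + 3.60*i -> [8.77, 12.37, 15.97, 19.57, 23.17]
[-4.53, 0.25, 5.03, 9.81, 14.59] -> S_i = -4.53 + 4.78*i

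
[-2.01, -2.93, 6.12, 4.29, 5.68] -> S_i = Random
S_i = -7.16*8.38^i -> [-7.16, -60.0, -502.81, -4213.52, -35309.3]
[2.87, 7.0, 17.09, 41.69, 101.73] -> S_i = 2.87*2.44^i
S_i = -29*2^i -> [-29, -58, -116, -232, -464]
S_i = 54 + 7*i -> [54, 61, 68, 75, 82]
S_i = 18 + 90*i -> [18, 108, 198, 288, 378]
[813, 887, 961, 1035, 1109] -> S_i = 813 + 74*i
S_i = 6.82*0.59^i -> [6.82, 4.02, 2.37, 1.4, 0.83]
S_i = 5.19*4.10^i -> [5.19, 21.28, 87.24, 357.7, 1466.57]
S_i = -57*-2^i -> [-57, 114, -228, 456, -912]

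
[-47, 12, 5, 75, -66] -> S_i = Random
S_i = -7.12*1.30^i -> [-7.12, -9.26, -12.03, -15.64, -20.34]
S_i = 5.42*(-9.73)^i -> [5.42, -52.74, 513.13, -4992.73, 48579.23]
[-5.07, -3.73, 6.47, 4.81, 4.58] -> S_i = Random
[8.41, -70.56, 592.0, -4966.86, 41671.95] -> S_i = 8.41*(-8.39)^i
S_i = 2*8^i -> [2, 16, 128, 1024, 8192]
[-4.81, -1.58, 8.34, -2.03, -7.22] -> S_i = Random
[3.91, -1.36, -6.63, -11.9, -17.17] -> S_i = 3.91 + -5.27*i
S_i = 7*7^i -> [7, 49, 343, 2401, 16807]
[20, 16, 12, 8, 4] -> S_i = 20 + -4*i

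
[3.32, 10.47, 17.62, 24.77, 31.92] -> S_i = 3.32 + 7.15*i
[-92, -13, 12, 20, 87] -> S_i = Random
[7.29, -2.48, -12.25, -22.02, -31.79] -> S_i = 7.29 + -9.77*i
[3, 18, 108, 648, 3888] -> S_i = 3*6^i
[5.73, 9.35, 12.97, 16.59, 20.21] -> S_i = 5.73 + 3.62*i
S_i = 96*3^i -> [96, 288, 864, 2592, 7776]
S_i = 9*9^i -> [9, 81, 729, 6561, 59049]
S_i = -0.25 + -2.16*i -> [-0.25, -2.41, -4.57, -6.73, -8.89]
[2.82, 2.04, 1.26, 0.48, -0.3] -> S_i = 2.82 + -0.78*i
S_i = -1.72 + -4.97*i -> [-1.72, -6.69, -11.66, -16.63, -21.6]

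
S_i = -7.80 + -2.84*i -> [-7.8, -10.64, -13.48, -16.32, -19.16]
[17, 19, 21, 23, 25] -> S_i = 17 + 2*i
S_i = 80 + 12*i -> [80, 92, 104, 116, 128]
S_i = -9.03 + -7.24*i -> [-9.03, -16.27, -23.51, -30.75, -37.99]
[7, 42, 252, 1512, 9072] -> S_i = 7*6^i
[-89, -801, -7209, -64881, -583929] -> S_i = -89*9^i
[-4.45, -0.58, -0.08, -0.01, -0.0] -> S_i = -4.45*0.13^i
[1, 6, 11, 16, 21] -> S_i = 1 + 5*i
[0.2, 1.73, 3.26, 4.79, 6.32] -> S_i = 0.20 + 1.53*i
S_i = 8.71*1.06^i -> [8.71, 9.23, 9.79, 10.37, 11.0]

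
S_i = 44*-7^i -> [44, -308, 2156, -15092, 105644]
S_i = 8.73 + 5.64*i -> [8.73, 14.37, 20.01, 25.65, 31.29]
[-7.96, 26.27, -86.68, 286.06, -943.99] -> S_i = -7.96*(-3.30)^i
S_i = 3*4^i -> [3, 12, 48, 192, 768]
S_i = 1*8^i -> [1, 8, 64, 512, 4096]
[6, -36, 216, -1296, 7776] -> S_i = 6*-6^i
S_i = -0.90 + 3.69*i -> [-0.9, 2.79, 6.48, 10.17, 13.86]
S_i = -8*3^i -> [-8, -24, -72, -216, -648]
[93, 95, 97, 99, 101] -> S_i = 93 + 2*i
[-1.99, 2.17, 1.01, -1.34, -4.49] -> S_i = Random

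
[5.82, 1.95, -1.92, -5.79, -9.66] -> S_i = 5.82 + -3.87*i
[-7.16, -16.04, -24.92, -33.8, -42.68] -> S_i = -7.16 + -8.88*i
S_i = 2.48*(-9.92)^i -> [2.48, -24.6, 244.05, -2420.95, 24015.87]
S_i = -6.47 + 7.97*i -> [-6.47, 1.5, 9.47, 17.44, 25.41]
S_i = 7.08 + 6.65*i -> [7.08, 13.73, 20.38, 27.03, 33.68]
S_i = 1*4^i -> [1, 4, 16, 64, 256]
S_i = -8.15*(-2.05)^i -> [-8.15, 16.71, -34.25, 70.21, -143.94]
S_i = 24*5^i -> [24, 120, 600, 3000, 15000]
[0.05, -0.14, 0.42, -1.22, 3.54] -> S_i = 0.05*(-2.90)^i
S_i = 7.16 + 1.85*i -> [7.16, 9.01, 10.86, 12.71, 14.56]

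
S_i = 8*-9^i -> [8, -72, 648, -5832, 52488]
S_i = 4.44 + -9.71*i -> [4.44, -5.27, -14.98, -24.69, -34.4]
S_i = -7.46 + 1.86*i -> [-7.46, -5.6, -3.74, -1.88, -0.02]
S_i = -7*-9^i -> [-7, 63, -567, 5103, -45927]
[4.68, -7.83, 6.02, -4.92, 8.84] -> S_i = Random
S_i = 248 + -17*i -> [248, 231, 214, 197, 180]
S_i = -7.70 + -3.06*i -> [-7.7, -10.76, -13.82, -16.88, -19.94]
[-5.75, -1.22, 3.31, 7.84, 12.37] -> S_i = -5.75 + 4.53*i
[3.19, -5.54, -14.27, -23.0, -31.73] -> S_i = 3.19 + -8.73*i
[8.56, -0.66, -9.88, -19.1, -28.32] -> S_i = 8.56 + -9.22*i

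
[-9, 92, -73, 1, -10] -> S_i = Random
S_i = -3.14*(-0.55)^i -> [-3.14, 1.73, -0.95, 0.52, -0.29]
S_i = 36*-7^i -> [36, -252, 1764, -12348, 86436]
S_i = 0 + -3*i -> [0, -3, -6, -9, -12]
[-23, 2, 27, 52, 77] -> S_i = -23 + 25*i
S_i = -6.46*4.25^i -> [-6.46, -27.46, -116.68, -495.91, -2107.6]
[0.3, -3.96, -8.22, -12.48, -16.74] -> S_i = 0.30 + -4.26*i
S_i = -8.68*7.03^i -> [-8.68, -61.02, -428.97, -3015.68, -21200.25]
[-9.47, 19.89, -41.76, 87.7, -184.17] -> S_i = -9.47*(-2.10)^i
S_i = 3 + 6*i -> [3, 9, 15, 21, 27]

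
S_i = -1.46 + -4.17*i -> [-1.46, -5.63, -9.8, -13.97, -18.14]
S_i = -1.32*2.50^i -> [-1.32, -3.3, -8.25, -20.62, -51.56]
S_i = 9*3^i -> [9, 27, 81, 243, 729]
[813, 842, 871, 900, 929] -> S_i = 813 + 29*i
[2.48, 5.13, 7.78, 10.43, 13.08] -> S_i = 2.48 + 2.65*i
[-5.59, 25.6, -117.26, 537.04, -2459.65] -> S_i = -5.59*(-4.58)^i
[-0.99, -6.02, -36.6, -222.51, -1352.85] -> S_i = -0.99*6.08^i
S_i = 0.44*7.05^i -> [0.44, 3.1, 21.87, 154.18, 1086.95]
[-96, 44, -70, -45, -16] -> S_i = Random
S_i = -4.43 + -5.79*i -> [-4.43, -10.22, -16.01, -21.8, -27.59]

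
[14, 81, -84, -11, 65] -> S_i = Random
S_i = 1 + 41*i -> [1, 42, 83, 124, 165]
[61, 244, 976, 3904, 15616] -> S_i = 61*4^i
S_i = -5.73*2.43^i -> [-5.73, -13.92, -33.84, -82.22, -199.79]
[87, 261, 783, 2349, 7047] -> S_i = 87*3^i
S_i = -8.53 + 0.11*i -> [-8.53, -8.42, -8.31, -8.2, -8.09]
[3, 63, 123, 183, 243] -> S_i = 3 + 60*i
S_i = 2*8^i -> [2, 16, 128, 1024, 8192]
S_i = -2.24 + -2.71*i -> [-2.24, -4.95, -7.66, -10.37, -13.08]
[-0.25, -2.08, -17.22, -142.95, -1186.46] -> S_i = -0.25*8.30^i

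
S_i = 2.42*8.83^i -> [2.42, 21.37, 188.68, 1666.09, 14711.54]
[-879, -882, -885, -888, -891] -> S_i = -879 + -3*i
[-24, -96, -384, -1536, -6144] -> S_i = -24*4^i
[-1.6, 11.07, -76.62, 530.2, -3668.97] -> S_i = -1.60*(-6.92)^i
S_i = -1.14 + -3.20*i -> [-1.14, -4.34, -7.54, -10.74, -13.94]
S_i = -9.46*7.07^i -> [-9.46, -66.88, -472.86, -3343.1, -23635.72]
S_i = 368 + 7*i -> [368, 375, 382, 389, 396]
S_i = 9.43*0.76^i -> [9.43, 7.17, 5.45, 4.14, 3.15]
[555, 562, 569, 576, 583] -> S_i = 555 + 7*i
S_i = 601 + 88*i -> [601, 689, 777, 865, 953]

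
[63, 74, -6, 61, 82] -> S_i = Random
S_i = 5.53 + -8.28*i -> [5.53, -2.75, -11.03, -19.31, -27.59]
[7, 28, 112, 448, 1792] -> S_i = 7*4^i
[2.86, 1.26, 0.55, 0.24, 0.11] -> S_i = 2.86*0.44^i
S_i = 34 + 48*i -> [34, 82, 130, 178, 226]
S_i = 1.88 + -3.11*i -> [1.88, -1.23, -4.34, -7.45, -10.56]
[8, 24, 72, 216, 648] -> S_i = 8*3^i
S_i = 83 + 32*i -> [83, 115, 147, 179, 211]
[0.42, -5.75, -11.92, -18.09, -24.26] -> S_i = 0.42 + -6.17*i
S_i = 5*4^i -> [5, 20, 80, 320, 1280]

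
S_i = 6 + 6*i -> [6, 12, 18, 24, 30]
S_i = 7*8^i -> [7, 56, 448, 3584, 28672]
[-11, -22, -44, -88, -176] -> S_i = -11*2^i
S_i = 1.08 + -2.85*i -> [1.08, -1.77, -4.62, -7.47, -10.32]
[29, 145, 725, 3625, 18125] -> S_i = 29*5^i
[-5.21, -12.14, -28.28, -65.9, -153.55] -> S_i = -5.21*2.33^i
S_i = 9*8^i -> [9, 72, 576, 4608, 36864]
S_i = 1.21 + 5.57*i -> [1.21, 6.78, 12.35, 17.92, 23.49]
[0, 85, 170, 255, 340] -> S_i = 0 + 85*i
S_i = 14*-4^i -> [14, -56, 224, -896, 3584]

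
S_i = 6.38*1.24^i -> [6.38, 7.91, 9.81, 12.16, 15.08]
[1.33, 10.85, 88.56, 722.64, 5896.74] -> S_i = 1.33*8.16^i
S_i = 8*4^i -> [8, 32, 128, 512, 2048]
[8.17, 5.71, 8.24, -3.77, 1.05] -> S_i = Random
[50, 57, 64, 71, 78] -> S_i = 50 + 7*i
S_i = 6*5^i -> [6, 30, 150, 750, 3750]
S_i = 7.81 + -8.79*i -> [7.81, -0.98, -9.77, -18.56, -27.35]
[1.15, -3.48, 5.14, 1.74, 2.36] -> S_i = Random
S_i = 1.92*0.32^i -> [1.92, 0.61, 0.2, 0.06, 0.02]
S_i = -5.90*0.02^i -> [-5.9, -0.12, -0.0, -0.0, -0.0]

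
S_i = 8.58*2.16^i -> [8.58, 18.53, 40.03, 86.47, 186.77]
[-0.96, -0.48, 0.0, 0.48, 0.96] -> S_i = -0.96 + 0.48*i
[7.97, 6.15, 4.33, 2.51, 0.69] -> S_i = 7.97 + -1.82*i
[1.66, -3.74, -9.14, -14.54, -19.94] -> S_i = 1.66 + -5.40*i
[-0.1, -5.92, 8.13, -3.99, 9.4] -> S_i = Random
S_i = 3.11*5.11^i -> [3.11, 15.89, 81.21, 414.98, 2120.53]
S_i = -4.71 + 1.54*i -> [-4.71, -3.17, -1.63, -0.09, 1.45]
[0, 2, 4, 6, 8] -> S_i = 0 + 2*i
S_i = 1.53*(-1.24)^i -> [1.53, -1.9, 2.35, -2.92, 3.62]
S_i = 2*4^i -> [2, 8, 32, 128, 512]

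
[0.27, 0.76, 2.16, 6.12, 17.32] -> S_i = 0.27*2.83^i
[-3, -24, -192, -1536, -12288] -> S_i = -3*8^i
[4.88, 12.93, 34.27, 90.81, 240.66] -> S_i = 4.88*2.65^i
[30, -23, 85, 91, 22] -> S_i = Random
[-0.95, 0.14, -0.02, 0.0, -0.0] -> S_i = -0.95*(-0.15)^i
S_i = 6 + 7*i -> [6, 13, 20, 27, 34]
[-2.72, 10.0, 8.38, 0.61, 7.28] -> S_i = Random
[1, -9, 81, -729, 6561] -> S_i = 1*-9^i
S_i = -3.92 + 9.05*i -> [-3.92, 5.13, 14.18, 23.23, 32.28]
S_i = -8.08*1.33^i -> [-8.08, -10.75, -14.29, -19.01, -25.28]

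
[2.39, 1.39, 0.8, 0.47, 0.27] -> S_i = 2.39*0.58^i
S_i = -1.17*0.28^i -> [-1.17, -0.33, -0.09, -0.03, -0.01]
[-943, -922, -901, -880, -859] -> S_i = -943 + 21*i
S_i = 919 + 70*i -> [919, 989, 1059, 1129, 1199]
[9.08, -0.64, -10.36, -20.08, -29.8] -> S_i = 9.08 + -9.72*i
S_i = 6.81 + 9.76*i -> [6.81, 16.57, 26.33, 36.09, 45.85]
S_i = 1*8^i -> [1, 8, 64, 512, 4096]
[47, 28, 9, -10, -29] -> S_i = 47 + -19*i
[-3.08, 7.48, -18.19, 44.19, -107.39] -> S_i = -3.08*(-2.43)^i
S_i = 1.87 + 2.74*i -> [1.87, 4.61, 7.35, 10.09, 12.83]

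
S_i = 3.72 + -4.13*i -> [3.72, -0.41, -4.54, -8.67, -12.8]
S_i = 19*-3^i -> [19, -57, 171, -513, 1539]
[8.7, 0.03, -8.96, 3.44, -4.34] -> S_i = Random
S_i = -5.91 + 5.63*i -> [-5.91, -0.28, 5.35, 10.98, 16.61]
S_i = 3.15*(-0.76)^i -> [3.15, -2.39, 1.82, -1.38, 1.05]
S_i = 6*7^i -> [6, 42, 294, 2058, 14406]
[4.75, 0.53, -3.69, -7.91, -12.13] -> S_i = 4.75 + -4.22*i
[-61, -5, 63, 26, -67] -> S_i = Random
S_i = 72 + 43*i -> [72, 115, 158, 201, 244]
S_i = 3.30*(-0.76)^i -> [3.3, -2.51, 1.91, -1.45, 1.1]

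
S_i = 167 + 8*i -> [167, 175, 183, 191, 199]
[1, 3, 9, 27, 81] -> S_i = 1*3^i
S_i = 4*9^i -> [4, 36, 324, 2916, 26244]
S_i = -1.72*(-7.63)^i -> [-1.72, 13.12, -100.13, 764.02, -5829.44]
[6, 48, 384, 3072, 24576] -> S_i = 6*8^i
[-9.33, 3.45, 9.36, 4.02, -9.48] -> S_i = Random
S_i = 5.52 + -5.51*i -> [5.52, 0.01, -5.5, -11.01, -16.52]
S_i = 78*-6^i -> [78, -468, 2808, -16848, 101088]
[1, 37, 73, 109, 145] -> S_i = 1 + 36*i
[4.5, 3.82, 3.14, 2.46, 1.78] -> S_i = 4.50 + -0.68*i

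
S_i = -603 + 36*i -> [-603, -567, -531, -495, -459]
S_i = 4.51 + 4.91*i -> [4.51, 9.42, 14.33, 19.24, 24.15]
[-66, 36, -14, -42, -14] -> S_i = Random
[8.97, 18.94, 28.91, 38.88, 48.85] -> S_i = 8.97 + 9.97*i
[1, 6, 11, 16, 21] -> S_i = 1 + 5*i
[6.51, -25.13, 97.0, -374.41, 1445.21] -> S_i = 6.51*(-3.86)^i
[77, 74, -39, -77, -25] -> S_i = Random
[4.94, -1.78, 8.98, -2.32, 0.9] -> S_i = Random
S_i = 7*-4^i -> [7, -28, 112, -448, 1792]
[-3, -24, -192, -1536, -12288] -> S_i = -3*8^i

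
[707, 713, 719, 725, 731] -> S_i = 707 + 6*i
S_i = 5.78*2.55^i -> [5.78, 14.74, 37.58, 95.84, 244.39]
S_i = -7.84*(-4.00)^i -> [-7.84, 31.36, -125.44, 501.76, -2007.04]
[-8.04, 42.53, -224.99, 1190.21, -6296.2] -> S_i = -8.04*(-5.29)^i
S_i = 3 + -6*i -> [3, -3, -9, -15, -21]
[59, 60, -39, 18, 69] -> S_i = Random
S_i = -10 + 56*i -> [-10, 46, 102, 158, 214]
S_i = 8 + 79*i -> [8, 87, 166, 245, 324]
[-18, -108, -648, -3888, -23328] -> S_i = -18*6^i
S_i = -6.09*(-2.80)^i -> [-6.09, 17.05, -47.75, 133.69, -374.33]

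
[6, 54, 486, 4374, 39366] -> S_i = 6*9^i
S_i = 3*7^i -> [3, 21, 147, 1029, 7203]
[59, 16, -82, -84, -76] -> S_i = Random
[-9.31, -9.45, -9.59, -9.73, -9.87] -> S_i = -9.31 + -0.14*i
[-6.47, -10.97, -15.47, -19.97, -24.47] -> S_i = -6.47 + -4.50*i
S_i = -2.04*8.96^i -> [-2.04, -18.28, -163.77, -1467.42, -13148.08]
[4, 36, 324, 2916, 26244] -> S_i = 4*9^i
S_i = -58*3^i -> [-58, -174, -522, -1566, -4698]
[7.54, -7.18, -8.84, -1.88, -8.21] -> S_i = Random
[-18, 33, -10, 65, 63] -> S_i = Random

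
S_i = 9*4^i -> [9, 36, 144, 576, 2304]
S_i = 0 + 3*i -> [0, 3, 6, 9, 12]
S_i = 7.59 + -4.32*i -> [7.59, 3.27, -1.05, -5.37, -9.69]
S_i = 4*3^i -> [4, 12, 36, 108, 324]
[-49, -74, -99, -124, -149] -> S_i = -49 + -25*i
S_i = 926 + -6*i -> [926, 920, 914, 908, 902]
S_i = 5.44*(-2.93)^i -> [5.44, -15.94, 46.7, -136.84, 400.93]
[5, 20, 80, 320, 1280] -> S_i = 5*4^i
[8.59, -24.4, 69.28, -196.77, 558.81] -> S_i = 8.59*(-2.84)^i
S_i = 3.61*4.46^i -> [3.61, 16.1, 71.81, 320.27, 1428.39]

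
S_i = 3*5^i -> [3, 15, 75, 375, 1875]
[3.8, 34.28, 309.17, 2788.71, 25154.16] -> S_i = 3.80*9.02^i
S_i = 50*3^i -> [50, 150, 450, 1350, 4050]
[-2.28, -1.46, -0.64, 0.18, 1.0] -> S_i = -2.28 + 0.82*i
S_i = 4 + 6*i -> [4, 10, 16, 22, 28]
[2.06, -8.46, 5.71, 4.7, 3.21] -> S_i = Random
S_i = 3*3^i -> [3, 9, 27, 81, 243]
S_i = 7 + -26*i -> [7, -19, -45, -71, -97]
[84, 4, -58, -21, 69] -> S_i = Random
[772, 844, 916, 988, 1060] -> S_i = 772 + 72*i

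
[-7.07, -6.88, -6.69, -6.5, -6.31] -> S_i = -7.07 + 0.19*i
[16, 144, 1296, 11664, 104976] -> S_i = 16*9^i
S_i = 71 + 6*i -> [71, 77, 83, 89, 95]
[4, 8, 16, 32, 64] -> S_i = 4*2^i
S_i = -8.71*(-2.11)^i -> [-8.71, 18.38, -38.78, 81.82, -172.64]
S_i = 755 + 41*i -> [755, 796, 837, 878, 919]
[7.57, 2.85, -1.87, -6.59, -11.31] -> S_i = 7.57 + -4.72*i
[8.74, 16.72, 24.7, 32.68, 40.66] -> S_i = 8.74 + 7.98*i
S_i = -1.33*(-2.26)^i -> [-1.33, 3.01, -6.79, 15.35, -34.7]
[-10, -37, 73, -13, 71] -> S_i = Random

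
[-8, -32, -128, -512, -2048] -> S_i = -8*4^i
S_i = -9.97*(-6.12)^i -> [-9.97, 61.02, -373.42, 2285.33, -13986.24]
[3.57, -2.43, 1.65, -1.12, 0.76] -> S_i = 3.57*(-0.68)^i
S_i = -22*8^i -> [-22, -176, -1408, -11264, -90112]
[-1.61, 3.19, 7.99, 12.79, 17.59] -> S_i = -1.61 + 4.80*i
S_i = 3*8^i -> [3, 24, 192, 1536, 12288]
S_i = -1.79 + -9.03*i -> [-1.79, -10.82, -19.85, -28.88, -37.91]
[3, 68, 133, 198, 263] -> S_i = 3 + 65*i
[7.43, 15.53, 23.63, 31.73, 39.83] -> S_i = 7.43 + 8.10*i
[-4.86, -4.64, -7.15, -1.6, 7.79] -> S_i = Random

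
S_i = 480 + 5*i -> [480, 485, 490, 495, 500]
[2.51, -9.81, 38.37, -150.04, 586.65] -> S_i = 2.51*(-3.91)^i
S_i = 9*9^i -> [9, 81, 729, 6561, 59049]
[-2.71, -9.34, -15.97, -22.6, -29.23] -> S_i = -2.71 + -6.63*i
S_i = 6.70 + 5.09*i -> [6.7, 11.79, 16.88, 21.97, 27.06]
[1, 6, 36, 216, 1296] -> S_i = 1*6^i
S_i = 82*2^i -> [82, 164, 328, 656, 1312]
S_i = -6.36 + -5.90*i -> [-6.36, -12.26, -18.16, -24.06, -29.96]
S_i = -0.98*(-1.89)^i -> [-0.98, 1.85, -3.5, 6.62, -12.5]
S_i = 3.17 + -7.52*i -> [3.17, -4.35, -11.87, -19.39, -26.91]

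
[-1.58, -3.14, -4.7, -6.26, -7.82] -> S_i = -1.58 + -1.56*i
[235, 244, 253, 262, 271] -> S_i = 235 + 9*i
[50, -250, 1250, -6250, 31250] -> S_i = 50*-5^i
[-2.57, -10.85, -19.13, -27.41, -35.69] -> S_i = -2.57 + -8.28*i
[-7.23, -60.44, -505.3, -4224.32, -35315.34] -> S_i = -7.23*8.36^i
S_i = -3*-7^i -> [-3, 21, -147, 1029, -7203]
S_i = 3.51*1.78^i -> [3.51, 6.25, 11.12, 19.8, 35.24]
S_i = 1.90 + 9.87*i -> [1.9, 11.77, 21.64, 31.51, 41.38]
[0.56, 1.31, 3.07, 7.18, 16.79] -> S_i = 0.56*2.34^i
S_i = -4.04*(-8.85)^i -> [-4.04, 35.75, -316.42, 2800.34, -24783.03]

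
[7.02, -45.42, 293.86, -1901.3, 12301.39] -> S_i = 7.02*(-6.47)^i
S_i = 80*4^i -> [80, 320, 1280, 5120, 20480]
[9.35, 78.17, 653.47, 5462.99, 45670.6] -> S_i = 9.35*8.36^i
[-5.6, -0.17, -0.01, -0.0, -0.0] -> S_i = -5.60*0.03^i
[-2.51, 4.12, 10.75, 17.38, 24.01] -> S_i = -2.51 + 6.63*i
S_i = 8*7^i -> [8, 56, 392, 2744, 19208]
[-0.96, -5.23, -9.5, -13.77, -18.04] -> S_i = -0.96 + -4.27*i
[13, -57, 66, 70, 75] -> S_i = Random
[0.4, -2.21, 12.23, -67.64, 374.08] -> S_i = 0.40*(-5.53)^i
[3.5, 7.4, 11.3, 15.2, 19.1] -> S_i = 3.50 + 3.90*i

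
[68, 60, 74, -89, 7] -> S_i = Random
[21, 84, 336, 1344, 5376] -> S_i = 21*4^i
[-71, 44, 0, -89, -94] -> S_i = Random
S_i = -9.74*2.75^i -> [-9.74, -26.78, -73.66, -202.56, -557.04]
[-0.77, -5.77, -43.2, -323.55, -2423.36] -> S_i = -0.77*7.49^i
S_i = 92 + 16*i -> [92, 108, 124, 140, 156]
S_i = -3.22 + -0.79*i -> [-3.22, -4.01, -4.8, -5.59, -6.38]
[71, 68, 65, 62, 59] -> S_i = 71 + -3*i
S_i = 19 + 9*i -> [19, 28, 37, 46, 55]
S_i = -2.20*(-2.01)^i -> [-2.2, 4.42, -8.89, 17.87, -35.91]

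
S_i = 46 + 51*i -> [46, 97, 148, 199, 250]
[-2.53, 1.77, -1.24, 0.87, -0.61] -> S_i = -2.53*(-0.70)^i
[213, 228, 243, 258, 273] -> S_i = 213 + 15*i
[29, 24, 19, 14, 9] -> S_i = 29 + -5*i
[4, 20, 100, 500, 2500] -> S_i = 4*5^i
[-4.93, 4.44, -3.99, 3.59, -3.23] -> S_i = -4.93*(-0.90)^i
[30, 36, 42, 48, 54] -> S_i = 30 + 6*i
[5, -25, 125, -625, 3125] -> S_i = 5*-5^i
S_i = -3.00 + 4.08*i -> [-3.0, 1.08, 5.16, 9.24, 13.32]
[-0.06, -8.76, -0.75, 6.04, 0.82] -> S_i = Random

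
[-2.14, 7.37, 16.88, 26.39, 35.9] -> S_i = -2.14 + 9.51*i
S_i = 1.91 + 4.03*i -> [1.91, 5.94, 9.97, 14.0, 18.03]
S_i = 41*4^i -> [41, 164, 656, 2624, 10496]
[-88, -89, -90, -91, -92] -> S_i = -88 + -1*i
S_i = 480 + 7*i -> [480, 487, 494, 501, 508]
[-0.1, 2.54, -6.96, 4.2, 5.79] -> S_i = Random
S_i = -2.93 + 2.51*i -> [-2.93, -0.42, 2.09, 4.6, 7.11]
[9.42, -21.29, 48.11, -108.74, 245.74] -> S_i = 9.42*(-2.26)^i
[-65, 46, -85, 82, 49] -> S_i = Random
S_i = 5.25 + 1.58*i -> [5.25, 6.83, 8.41, 9.99, 11.57]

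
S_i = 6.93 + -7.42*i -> [6.93, -0.49, -7.91, -15.33, -22.75]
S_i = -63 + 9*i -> [-63, -54, -45, -36, -27]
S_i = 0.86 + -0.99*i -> [0.86, -0.13, -1.12, -2.11, -3.1]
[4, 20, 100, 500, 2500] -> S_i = 4*5^i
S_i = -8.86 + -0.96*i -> [-8.86, -9.82, -10.78, -11.74, -12.7]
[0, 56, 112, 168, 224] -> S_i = 0 + 56*i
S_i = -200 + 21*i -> [-200, -179, -158, -137, -116]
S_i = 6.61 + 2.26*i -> [6.61, 8.87, 11.13, 13.39, 15.65]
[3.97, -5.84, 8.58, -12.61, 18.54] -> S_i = 3.97*(-1.47)^i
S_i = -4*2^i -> [-4, -8, -16, -32, -64]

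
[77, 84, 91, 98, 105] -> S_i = 77 + 7*i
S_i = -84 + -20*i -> [-84, -104, -124, -144, -164]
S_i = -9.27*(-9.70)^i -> [-9.27, 89.92, -872.21, 8460.48, -82066.64]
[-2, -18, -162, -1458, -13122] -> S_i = -2*9^i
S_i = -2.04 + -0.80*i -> [-2.04, -2.84, -3.64, -4.44, -5.24]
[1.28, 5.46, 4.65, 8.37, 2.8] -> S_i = Random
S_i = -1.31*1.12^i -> [-1.31, -1.47, -1.64, -1.84, -2.06]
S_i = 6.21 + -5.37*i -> [6.21, 0.84, -4.53, -9.9, -15.27]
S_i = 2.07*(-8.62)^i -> [2.07, -17.84, 153.81, -1325.84, 11428.77]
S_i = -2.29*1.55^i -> [-2.29, -3.55, -5.5, -8.53, -13.22]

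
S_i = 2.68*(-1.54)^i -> [2.68, -4.13, 6.36, -9.79, 15.07]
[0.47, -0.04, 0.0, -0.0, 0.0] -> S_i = 0.47*(-0.08)^i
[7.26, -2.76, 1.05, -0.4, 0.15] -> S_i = 7.26*(-0.38)^i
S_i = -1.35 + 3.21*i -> [-1.35, 1.86, 5.07, 8.28, 11.49]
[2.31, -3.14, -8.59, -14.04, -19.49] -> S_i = 2.31 + -5.45*i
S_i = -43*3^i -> [-43, -129, -387, -1161, -3483]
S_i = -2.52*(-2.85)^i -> [-2.52, 7.18, -20.47, 58.34, -166.26]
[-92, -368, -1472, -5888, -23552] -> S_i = -92*4^i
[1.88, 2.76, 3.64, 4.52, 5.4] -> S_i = 1.88 + 0.88*i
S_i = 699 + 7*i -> [699, 706, 713, 720, 727]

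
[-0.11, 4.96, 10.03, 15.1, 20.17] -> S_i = -0.11 + 5.07*i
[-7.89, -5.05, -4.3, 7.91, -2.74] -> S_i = Random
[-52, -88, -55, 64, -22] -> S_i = Random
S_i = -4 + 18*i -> [-4, 14, 32, 50, 68]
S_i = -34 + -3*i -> [-34, -37, -40, -43, -46]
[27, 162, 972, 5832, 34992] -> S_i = 27*6^i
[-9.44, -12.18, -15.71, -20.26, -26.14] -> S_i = -9.44*1.29^i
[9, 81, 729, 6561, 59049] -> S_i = 9*9^i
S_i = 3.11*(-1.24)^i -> [3.11, -3.86, 4.78, -5.93, 7.35]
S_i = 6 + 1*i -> [6, 7, 8, 9, 10]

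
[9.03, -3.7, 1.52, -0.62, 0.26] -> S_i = 9.03*(-0.41)^i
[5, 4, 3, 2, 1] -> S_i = 5 + -1*i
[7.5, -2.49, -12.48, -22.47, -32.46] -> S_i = 7.50 + -9.99*i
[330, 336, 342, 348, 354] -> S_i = 330 + 6*i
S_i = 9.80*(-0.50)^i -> [9.8, -4.9, 2.45, -1.23, 0.61]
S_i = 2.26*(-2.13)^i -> [2.26, -4.81, 10.25, -21.84, 46.52]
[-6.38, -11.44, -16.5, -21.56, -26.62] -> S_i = -6.38 + -5.06*i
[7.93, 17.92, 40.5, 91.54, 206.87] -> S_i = 7.93*2.26^i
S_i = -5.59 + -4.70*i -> [-5.59, -10.29, -14.99, -19.69, -24.39]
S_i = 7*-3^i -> [7, -21, 63, -189, 567]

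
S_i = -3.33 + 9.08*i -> [-3.33, 5.75, 14.83, 23.91, 32.99]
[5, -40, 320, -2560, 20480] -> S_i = 5*-8^i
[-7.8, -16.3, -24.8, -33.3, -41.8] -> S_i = -7.80 + -8.50*i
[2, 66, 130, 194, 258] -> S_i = 2 + 64*i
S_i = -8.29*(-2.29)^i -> [-8.29, 18.98, -43.47, 99.55, -227.98]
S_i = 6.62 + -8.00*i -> [6.62, -1.38, -9.38, -17.38, -25.38]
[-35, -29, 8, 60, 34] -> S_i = Random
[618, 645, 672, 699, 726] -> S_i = 618 + 27*i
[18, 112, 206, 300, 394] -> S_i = 18 + 94*i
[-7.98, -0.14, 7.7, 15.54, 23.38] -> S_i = -7.98 + 7.84*i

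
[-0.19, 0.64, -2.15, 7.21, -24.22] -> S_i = -0.19*(-3.36)^i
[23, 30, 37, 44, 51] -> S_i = 23 + 7*i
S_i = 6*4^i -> [6, 24, 96, 384, 1536]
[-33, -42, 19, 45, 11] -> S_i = Random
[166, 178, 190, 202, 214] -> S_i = 166 + 12*i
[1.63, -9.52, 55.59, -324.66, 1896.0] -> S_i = 1.63*(-5.84)^i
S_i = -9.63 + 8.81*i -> [-9.63, -0.82, 7.99, 16.8, 25.61]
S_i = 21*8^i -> [21, 168, 1344, 10752, 86016]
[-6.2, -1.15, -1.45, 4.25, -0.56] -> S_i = Random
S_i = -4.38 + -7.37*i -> [-4.38, -11.75, -19.12, -26.49, -33.86]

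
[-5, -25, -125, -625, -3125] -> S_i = -5*5^i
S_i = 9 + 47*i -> [9, 56, 103, 150, 197]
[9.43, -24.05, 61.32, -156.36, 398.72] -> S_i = 9.43*(-2.55)^i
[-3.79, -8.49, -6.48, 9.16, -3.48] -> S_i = Random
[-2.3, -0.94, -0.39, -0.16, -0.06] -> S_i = -2.30*0.41^i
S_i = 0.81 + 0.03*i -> [0.81, 0.84, 0.87, 0.9, 0.93]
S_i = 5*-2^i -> [5, -10, 20, -40, 80]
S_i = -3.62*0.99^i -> [-3.62, -3.58, -3.55, -3.51, -3.48]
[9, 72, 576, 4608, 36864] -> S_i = 9*8^i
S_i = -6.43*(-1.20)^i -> [-6.43, 7.72, -9.26, 11.11, -13.33]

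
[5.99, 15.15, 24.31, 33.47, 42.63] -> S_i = 5.99 + 9.16*i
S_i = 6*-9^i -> [6, -54, 486, -4374, 39366]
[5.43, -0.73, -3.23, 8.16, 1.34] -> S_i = Random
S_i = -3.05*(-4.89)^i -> [-3.05, 14.91, -72.93, 356.64, -1743.96]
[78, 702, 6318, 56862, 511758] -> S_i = 78*9^i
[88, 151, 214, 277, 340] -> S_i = 88 + 63*i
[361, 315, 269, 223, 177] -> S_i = 361 + -46*i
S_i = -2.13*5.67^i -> [-2.13, -12.08, -68.48, -388.27, -2201.47]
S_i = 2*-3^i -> [2, -6, 18, -54, 162]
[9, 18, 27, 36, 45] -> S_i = 9 + 9*i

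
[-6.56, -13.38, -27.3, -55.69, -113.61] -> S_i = -6.56*2.04^i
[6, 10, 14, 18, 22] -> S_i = 6 + 4*i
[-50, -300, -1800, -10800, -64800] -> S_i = -50*6^i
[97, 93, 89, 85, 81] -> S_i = 97 + -4*i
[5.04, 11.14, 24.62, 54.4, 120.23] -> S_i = 5.04*2.21^i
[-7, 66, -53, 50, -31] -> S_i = Random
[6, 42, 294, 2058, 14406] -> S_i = 6*7^i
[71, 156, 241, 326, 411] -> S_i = 71 + 85*i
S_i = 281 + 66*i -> [281, 347, 413, 479, 545]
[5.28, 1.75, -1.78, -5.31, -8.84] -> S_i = 5.28 + -3.53*i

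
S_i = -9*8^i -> [-9, -72, -576, -4608, -36864]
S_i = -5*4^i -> [-5, -20, -80, -320, -1280]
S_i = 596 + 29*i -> [596, 625, 654, 683, 712]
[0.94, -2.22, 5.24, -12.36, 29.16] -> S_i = 0.94*(-2.36)^i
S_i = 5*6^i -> [5, 30, 180, 1080, 6480]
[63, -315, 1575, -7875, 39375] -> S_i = 63*-5^i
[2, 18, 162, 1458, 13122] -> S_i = 2*9^i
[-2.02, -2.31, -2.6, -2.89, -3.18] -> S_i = -2.02 + -0.29*i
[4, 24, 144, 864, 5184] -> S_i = 4*6^i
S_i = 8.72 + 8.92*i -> [8.72, 17.64, 26.56, 35.48, 44.4]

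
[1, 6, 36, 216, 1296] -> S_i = 1*6^i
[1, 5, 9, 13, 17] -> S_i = 1 + 4*i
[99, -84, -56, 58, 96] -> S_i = Random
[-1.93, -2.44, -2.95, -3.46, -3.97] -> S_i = -1.93 + -0.51*i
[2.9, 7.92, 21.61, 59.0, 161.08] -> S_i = 2.90*2.73^i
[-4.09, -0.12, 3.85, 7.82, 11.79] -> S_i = -4.09 + 3.97*i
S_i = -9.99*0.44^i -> [-9.99, -4.4, -1.93, -0.85, -0.37]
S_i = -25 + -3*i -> [-25, -28, -31, -34, -37]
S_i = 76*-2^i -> [76, -152, 304, -608, 1216]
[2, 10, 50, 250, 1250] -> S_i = 2*5^i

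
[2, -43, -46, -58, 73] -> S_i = Random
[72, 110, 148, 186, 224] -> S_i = 72 + 38*i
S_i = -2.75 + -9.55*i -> [-2.75, -12.3, -21.85, -31.4, -40.95]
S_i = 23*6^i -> [23, 138, 828, 4968, 29808]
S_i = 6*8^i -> [6, 48, 384, 3072, 24576]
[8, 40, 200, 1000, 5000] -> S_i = 8*5^i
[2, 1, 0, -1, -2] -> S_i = 2 + -1*i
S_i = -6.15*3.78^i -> [-6.15, -23.25, -87.87, -332.16, -1255.57]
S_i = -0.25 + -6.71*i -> [-0.25, -6.96, -13.67, -20.38, -27.09]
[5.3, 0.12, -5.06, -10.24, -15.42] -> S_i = 5.30 + -5.18*i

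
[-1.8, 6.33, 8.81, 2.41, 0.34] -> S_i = Random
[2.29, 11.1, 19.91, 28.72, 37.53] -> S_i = 2.29 + 8.81*i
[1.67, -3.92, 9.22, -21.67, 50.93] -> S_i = 1.67*(-2.35)^i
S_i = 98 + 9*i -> [98, 107, 116, 125, 134]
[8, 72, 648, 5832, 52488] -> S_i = 8*9^i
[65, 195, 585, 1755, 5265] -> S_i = 65*3^i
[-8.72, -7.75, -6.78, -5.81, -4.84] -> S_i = -8.72 + 0.97*i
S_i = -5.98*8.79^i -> [-5.98, -52.56, -462.04, -4061.33, -35699.05]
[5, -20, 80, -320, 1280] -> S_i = 5*-4^i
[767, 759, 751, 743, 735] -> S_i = 767 + -8*i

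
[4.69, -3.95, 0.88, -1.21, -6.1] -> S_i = Random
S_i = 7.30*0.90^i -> [7.3, 6.57, 5.91, 5.32, 4.79]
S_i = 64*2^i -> [64, 128, 256, 512, 1024]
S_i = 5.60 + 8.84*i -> [5.6, 14.44, 23.28, 32.12, 40.96]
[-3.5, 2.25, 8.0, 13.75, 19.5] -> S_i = -3.50 + 5.75*i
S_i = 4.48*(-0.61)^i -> [4.48, -2.73, 1.67, -1.02, 0.62]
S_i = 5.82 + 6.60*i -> [5.82, 12.42, 19.02, 25.62, 32.22]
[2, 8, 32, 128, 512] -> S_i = 2*4^i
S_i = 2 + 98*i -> [2, 100, 198, 296, 394]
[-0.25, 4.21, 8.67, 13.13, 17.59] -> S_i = -0.25 + 4.46*i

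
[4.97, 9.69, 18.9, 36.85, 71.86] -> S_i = 4.97*1.95^i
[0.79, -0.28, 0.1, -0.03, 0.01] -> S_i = 0.79*(-0.35)^i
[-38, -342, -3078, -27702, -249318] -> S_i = -38*9^i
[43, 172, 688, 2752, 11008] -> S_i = 43*4^i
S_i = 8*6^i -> [8, 48, 288, 1728, 10368]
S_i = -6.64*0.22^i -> [-6.64, -1.46, -0.32, -0.07, -0.02]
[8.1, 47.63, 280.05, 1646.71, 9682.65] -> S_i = 8.10*5.88^i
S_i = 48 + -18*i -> [48, 30, 12, -6, -24]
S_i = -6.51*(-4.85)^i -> [-6.51, 31.57, -153.13, 742.69, -3602.04]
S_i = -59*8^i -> [-59, -472, -3776, -30208, -241664]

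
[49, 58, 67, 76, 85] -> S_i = 49 + 9*i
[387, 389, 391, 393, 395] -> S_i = 387 + 2*i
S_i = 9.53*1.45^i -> [9.53, 13.82, 20.04, 29.05, 42.13]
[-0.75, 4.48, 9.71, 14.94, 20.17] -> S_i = -0.75 + 5.23*i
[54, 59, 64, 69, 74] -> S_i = 54 + 5*i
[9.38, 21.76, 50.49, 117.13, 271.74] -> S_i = 9.38*2.32^i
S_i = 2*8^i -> [2, 16, 128, 1024, 8192]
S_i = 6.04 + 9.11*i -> [6.04, 15.15, 24.26, 33.37, 42.48]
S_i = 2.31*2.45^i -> [2.31, 5.66, 13.87, 33.97, 83.23]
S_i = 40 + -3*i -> [40, 37, 34, 31, 28]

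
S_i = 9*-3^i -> [9, -27, 81, -243, 729]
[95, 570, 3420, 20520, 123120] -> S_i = 95*6^i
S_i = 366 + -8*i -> [366, 358, 350, 342, 334]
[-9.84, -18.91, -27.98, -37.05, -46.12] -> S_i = -9.84 + -9.07*i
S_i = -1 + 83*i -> [-1, 82, 165, 248, 331]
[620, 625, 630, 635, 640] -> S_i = 620 + 5*i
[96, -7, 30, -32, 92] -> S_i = Random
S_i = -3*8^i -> [-3, -24, -192, -1536, -12288]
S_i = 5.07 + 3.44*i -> [5.07, 8.51, 11.95, 15.39, 18.83]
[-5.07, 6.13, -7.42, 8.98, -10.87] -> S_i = -5.07*(-1.21)^i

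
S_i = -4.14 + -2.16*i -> [-4.14, -6.3, -8.46, -10.62, -12.78]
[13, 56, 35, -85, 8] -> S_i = Random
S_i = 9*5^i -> [9, 45, 225, 1125, 5625]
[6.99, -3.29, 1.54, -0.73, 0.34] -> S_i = 6.99*(-0.47)^i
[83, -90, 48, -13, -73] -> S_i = Random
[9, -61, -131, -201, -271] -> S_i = 9 + -70*i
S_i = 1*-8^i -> [1, -8, 64, -512, 4096]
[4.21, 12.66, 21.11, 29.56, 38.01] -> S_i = 4.21 + 8.45*i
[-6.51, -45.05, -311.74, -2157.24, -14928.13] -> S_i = -6.51*6.92^i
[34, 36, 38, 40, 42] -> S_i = 34 + 2*i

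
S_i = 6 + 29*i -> [6, 35, 64, 93, 122]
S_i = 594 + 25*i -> [594, 619, 644, 669, 694]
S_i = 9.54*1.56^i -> [9.54, 14.88, 23.22, 36.22, 56.5]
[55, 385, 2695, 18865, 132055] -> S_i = 55*7^i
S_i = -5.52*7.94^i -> [-5.52, -43.83, -348.0, -2763.13, -21939.22]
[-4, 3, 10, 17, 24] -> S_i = -4 + 7*i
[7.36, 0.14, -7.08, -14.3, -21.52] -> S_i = 7.36 + -7.22*i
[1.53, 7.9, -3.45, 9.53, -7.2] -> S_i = Random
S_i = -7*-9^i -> [-7, 63, -567, 5103, -45927]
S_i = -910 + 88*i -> [-910, -822, -734, -646, -558]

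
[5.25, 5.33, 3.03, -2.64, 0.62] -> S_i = Random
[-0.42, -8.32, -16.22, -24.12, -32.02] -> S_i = -0.42 + -7.90*i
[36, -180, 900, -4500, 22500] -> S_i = 36*-5^i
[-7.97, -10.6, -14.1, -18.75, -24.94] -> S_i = -7.97*1.33^i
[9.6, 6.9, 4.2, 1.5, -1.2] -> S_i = 9.60 + -2.70*i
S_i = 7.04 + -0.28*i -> [7.04, 6.76, 6.48, 6.2, 5.92]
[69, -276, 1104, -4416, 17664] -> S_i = 69*-4^i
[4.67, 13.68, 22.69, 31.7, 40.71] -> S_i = 4.67 + 9.01*i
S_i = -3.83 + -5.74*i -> [-3.83, -9.57, -15.31, -21.05, -26.79]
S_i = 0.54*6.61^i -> [0.54, 3.57, 23.59, 155.95, 1030.86]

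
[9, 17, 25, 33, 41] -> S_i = 9 + 8*i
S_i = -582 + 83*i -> [-582, -499, -416, -333, -250]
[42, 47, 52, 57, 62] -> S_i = 42 + 5*i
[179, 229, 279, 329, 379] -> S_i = 179 + 50*i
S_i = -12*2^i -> [-12, -24, -48, -96, -192]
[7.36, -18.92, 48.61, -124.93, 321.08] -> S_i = 7.36*(-2.57)^i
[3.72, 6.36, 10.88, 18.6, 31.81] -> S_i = 3.72*1.71^i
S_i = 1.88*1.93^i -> [1.88, 3.63, 7.0, 13.52, 26.08]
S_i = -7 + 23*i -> [-7, 16, 39, 62, 85]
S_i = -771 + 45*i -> [-771, -726, -681, -636, -591]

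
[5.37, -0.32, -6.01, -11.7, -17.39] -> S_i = 5.37 + -5.69*i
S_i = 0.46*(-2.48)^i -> [0.46, -1.14, 2.83, -7.02, 17.4]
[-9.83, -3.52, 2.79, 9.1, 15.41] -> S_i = -9.83 + 6.31*i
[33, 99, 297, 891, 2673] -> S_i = 33*3^i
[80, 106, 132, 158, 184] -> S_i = 80 + 26*i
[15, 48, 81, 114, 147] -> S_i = 15 + 33*i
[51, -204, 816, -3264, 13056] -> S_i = 51*-4^i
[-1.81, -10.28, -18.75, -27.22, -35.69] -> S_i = -1.81 + -8.47*i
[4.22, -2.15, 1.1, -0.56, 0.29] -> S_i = 4.22*(-0.51)^i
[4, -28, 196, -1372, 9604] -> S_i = 4*-7^i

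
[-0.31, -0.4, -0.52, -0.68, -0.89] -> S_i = -0.31*1.30^i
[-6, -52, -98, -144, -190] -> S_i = -6 + -46*i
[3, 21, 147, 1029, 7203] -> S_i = 3*7^i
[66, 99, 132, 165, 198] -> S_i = 66 + 33*i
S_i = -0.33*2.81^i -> [-0.33, -0.93, -2.61, -7.32, -20.57]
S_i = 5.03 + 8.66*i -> [5.03, 13.69, 22.35, 31.01, 39.67]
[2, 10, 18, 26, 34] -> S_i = 2 + 8*i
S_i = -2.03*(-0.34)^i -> [-2.03, 0.69, -0.23, 0.08, -0.03]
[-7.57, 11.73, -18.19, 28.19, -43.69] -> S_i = -7.57*(-1.55)^i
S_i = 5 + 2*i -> [5, 7, 9, 11, 13]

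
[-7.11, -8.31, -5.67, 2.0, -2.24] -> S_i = Random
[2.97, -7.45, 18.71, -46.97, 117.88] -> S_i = 2.97*(-2.51)^i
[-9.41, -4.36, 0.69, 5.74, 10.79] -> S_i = -9.41 + 5.05*i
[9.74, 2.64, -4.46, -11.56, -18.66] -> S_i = 9.74 + -7.10*i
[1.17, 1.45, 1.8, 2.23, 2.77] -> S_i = 1.17*1.24^i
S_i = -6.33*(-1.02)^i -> [-6.33, 6.46, -6.59, 6.72, -6.85]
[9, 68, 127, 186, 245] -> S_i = 9 + 59*i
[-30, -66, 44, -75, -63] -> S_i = Random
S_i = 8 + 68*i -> [8, 76, 144, 212, 280]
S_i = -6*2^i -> [-6, -12, -24, -48, -96]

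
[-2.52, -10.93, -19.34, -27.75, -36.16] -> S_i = -2.52 + -8.41*i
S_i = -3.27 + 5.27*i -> [-3.27, 2.0, 7.27, 12.54, 17.81]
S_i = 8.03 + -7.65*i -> [8.03, 0.38, -7.27, -14.92, -22.57]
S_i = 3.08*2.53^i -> [3.08, 7.79, 19.71, 49.88, 126.19]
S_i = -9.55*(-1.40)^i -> [-9.55, 13.37, -18.72, 26.21, -36.69]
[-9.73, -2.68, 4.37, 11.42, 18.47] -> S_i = -9.73 + 7.05*i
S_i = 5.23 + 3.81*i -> [5.23, 9.04, 12.85, 16.66, 20.47]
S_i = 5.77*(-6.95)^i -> [5.77, -40.1, 278.71, -1937.0, 13462.17]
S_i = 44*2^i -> [44, 88, 176, 352, 704]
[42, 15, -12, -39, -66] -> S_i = 42 + -27*i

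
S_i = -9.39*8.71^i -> [-9.39, -81.79, -712.36, -6204.69, -54042.85]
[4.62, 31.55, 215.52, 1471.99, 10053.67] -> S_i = 4.62*6.83^i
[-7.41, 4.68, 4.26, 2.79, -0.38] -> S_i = Random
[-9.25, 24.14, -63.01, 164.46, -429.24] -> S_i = -9.25*(-2.61)^i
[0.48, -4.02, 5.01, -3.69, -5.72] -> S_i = Random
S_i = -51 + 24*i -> [-51, -27, -3, 21, 45]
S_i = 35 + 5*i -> [35, 40, 45, 50, 55]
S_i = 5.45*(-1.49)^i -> [5.45, -8.12, 12.1, -18.03, 26.86]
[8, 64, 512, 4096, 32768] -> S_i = 8*8^i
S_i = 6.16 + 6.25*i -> [6.16, 12.41, 18.66, 24.91, 31.16]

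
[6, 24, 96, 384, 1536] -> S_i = 6*4^i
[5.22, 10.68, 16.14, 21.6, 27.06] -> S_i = 5.22 + 5.46*i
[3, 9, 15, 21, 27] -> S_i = 3 + 6*i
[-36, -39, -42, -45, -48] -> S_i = -36 + -3*i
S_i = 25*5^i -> [25, 125, 625, 3125, 15625]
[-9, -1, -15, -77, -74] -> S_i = Random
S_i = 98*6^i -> [98, 588, 3528, 21168, 127008]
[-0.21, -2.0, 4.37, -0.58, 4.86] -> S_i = Random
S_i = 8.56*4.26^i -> [8.56, 36.47, 155.34, 661.76, 2819.11]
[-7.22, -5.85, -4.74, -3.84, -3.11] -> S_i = -7.22*0.81^i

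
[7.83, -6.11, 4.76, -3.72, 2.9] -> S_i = 7.83*(-0.78)^i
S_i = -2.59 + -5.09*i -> [-2.59, -7.68, -12.77, -17.86, -22.95]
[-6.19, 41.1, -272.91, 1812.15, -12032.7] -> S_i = -6.19*(-6.64)^i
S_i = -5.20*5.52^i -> [-5.2, -28.7, -158.45, -874.62, -4827.92]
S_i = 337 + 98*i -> [337, 435, 533, 631, 729]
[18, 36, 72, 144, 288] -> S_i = 18*2^i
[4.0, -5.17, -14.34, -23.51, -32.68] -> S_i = 4.00 + -9.17*i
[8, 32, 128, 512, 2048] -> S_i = 8*4^i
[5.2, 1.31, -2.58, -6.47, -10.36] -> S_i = 5.20 + -3.89*i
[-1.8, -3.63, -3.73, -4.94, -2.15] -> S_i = Random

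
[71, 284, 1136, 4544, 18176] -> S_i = 71*4^i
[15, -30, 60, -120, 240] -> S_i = 15*-2^i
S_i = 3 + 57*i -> [3, 60, 117, 174, 231]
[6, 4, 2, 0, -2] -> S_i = 6 + -2*i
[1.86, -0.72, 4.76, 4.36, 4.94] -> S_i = Random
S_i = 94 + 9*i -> [94, 103, 112, 121, 130]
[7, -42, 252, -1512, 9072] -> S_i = 7*-6^i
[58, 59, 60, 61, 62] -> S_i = 58 + 1*i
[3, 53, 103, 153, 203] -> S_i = 3 + 50*i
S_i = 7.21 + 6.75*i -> [7.21, 13.96, 20.71, 27.46, 34.21]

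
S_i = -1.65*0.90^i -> [-1.65, -1.48, -1.34, -1.2, -1.08]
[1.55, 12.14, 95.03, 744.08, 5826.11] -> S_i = 1.55*7.83^i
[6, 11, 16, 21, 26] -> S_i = 6 + 5*i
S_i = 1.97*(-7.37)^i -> [1.97, -14.52, 107.0, -788.62, 5812.14]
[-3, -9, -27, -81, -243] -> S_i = -3*3^i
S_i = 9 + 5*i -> [9, 14, 19, 24, 29]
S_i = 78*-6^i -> [78, -468, 2808, -16848, 101088]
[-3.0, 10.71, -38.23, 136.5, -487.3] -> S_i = -3.00*(-3.57)^i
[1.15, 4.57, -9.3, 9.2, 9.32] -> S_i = Random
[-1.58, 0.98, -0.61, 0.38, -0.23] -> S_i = -1.58*(-0.62)^i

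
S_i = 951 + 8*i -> [951, 959, 967, 975, 983]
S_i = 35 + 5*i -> [35, 40, 45, 50, 55]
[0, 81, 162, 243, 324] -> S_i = 0 + 81*i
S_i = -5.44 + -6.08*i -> [-5.44, -11.52, -17.6, -23.68, -29.76]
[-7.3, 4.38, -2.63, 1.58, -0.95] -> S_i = -7.30*(-0.60)^i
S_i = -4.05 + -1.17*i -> [-4.05, -5.22, -6.39, -7.56, -8.73]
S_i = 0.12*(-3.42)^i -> [0.12, -0.41, 1.4, -4.8, 16.42]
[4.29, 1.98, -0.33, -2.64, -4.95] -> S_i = 4.29 + -2.31*i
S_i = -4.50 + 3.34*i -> [-4.5, -1.16, 2.18, 5.52, 8.86]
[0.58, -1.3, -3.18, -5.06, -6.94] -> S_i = 0.58 + -1.88*i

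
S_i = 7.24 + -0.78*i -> [7.24, 6.46, 5.68, 4.9, 4.12]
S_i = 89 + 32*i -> [89, 121, 153, 185, 217]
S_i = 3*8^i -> [3, 24, 192, 1536, 12288]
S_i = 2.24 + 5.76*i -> [2.24, 8.0, 13.76, 19.52, 25.28]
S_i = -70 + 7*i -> [-70, -63, -56, -49, -42]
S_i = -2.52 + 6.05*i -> [-2.52, 3.53, 9.58, 15.63, 21.68]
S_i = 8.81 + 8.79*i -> [8.81, 17.6, 26.39, 35.18, 43.97]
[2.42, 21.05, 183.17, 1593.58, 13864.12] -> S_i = 2.42*8.70^i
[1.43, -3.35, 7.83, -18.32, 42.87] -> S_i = 1.43*(-2.34)^i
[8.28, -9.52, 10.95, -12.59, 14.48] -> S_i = 8.28*(-1.15)^i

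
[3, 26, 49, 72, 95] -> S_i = 3 + 23*i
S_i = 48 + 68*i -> [48, 116, 184, 252, 320]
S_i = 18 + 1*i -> [18, 19, 20, 21, 22]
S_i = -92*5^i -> [-92, -460, -2300, -11500, -57500]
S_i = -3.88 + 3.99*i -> [-3.88, 0.11, 4.1, 8.09, 12.08]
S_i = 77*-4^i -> [77, -308, 1232, -4928, 19712]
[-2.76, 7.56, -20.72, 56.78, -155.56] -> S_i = -2.76*(-2.74)^i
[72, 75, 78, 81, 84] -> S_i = 72 + 3*i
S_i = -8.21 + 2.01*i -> [-8.21, -6.2, -4.19, -2.18, -0.17]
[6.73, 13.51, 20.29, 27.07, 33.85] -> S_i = 6.73 + 6.78*i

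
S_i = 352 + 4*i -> [352, 356, 360, 364, 368]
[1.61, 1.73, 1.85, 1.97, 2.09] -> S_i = 1.61 + 0.12*i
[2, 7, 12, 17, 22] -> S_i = 2 + 5*i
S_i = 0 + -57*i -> [0, -57, -114, -171, -228]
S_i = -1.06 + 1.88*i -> [-1.06, 0.82, 2.7, 4.58, 6.46]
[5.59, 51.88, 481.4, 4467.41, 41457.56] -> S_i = 5.59*9.28^i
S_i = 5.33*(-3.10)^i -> [5.33, -16.52, 51.22, -158.79, 492.24]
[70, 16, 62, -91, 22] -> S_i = Random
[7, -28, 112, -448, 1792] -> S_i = 7*-4^i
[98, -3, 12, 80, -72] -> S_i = Random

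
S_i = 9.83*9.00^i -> [9.83, 88.47, 796.23, 7166.07, 64494.63]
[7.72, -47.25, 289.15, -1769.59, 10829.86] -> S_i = 7.72*(-6.12)^i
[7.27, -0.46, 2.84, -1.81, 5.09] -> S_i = Random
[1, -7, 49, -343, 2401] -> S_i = 1*-7^i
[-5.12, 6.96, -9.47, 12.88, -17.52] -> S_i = -5.12*(-1.36)^i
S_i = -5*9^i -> [-5, -45, -405, -3645, -32805]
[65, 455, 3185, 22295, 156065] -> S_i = 65*7^i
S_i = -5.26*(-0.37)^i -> [-5.26, 1.95, -0.72, 0.27, -0.1]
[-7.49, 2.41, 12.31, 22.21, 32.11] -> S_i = -7.49 + 9.90*i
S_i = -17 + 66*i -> [-17, 49, 115, 181, 247]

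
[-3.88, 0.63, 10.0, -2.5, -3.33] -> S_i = Random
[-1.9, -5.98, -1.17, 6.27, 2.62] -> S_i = Random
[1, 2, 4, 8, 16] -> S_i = 1*2^i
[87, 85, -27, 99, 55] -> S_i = Random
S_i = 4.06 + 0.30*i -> [4.06, 4.36, 4.66, 4.96, 5.26]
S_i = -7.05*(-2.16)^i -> [-7.05, 15.23, -32.89, 71.05, -153.46]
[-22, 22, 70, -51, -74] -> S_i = Random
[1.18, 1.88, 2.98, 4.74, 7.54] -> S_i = 1.18*1.59^i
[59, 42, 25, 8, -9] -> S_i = 59 + -17*i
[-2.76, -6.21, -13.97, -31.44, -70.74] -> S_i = -2.76*2.25^i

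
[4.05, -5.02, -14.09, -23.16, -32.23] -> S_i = 4.05 + -9.07*i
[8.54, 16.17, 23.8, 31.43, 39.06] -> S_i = 8.54 + 7.63*i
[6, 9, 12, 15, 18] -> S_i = 6 + 3*i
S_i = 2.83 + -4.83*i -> [2.83, -2.0, -6.83, -11.66, -16.49]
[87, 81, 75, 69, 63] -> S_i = 87 + -6*i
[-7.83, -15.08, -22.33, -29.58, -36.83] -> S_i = -7.83 + -7.25*i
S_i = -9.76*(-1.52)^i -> [-9.76, 14.84, -22.55, 34.28, -52.1]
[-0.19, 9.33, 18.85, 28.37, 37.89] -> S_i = -0.19 + 9.52*i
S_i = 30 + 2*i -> [30, 32, 34, 36, 38]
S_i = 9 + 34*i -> [9, 43, 77, 111, 145]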